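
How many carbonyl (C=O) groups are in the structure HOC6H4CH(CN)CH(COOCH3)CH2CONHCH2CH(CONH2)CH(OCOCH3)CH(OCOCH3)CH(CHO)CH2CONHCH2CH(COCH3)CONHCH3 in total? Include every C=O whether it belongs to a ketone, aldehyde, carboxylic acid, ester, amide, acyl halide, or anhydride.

CH(COOCH3): ester, 1 C=O (running total 1).
CH2CONHCH2: amide, 1 C=O (running total 2).
CH(CONH2): amide, 1 C=O (running total 3).
CH(OCOCH3): ester, 1 C=O (running total 4).
CH(OCOCH3): ester, 1 C=O (running total 5).
CH(CHO): aldehyde, 1 C=O (running total 6).
CH2CONHCH2: amide, 1 C=O (running total 7).
CH(COCH3): ketone, 1 C=O (running total 8).
CONHCH3: amide, 1 C=O (running total 9).

9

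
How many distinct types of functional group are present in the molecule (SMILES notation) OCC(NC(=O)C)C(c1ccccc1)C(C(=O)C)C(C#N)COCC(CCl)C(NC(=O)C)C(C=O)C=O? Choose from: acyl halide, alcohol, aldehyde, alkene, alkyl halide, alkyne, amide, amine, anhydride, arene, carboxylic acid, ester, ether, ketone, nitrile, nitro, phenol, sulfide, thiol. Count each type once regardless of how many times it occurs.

8

Working along the chain:
  HOCH2: HO– on an sp³ carbon → alcohol.
  CH(NHCOCH3): pendant –NHC(=O)CH3: N bonded to a carbonyl → amide (not amine).
  CH(C6H5): pendant –C6H5: benzene ring → arene.
  CH(COCH3): pendant –COCH3: carbonyl C bonded to two carbons → ketone.
  CH(CN): pendant –C≡N: nitrile.
  CH2OCH2: C–O–C with sp³ carbons on both sides and no adjacent C=O → ether.
  CH(CH2Cl): pendant –CH2X: halogen on sp³ carbon → alkyl halide.
  CH(NHCOCH3): pendant –NHC(=O)CH3: N bonded to a carbonyl → amide (not amine).
  CH(CHO): pendant –CHO: carbonyl C bonded to C and H → aldehyde.
  CHO: terminal –CHO: carbonyl C bonded to H and C → aldehyde.
Distinct types present: alcohol, aldehyde, alkyl halide, amide, arene, ether, ketone, nitrile.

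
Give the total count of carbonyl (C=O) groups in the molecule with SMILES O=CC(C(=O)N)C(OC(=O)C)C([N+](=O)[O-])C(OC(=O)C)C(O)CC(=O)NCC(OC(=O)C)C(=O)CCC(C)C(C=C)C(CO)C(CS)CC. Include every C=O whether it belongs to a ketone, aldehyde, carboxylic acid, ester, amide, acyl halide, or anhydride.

OHC: aldehyde, 1 C=O (running total 1).
CH(CONH2): amide, 1 C=O (running total 2).
CH(OCOCH3): ester, 1 C=O (running total 3).
CH(OCOCH3): ester, 1 C=O (running total 4).
CH2CONHCH2: amide, 1 C=O (running total 5).
CH(OCOCH3): ester, 1 C=O (running total 6).
CO: ketone, 1 C=O (running total 7).

7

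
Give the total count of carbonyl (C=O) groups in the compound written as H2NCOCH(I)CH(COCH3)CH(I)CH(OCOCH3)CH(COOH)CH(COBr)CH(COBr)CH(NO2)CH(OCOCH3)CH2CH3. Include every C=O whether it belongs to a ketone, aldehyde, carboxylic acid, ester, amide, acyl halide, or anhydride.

H2NCO: amide, 1 C=O (running total 1).
CH(COCH3): ketone, 1 C=O (running total 2).
CH(OCOCH3): ester, 1 C=O (running total 3).
CH(COOH): carboxylic acid, 1 C=O (running total 4).
CH(COBr): acyl halide, 1 C=O (running total 5).
CH(COBr): acyl halide, 1 C=O (running total 6).
CH(OCOCH3): ester, 1 C=O (running total 7).

7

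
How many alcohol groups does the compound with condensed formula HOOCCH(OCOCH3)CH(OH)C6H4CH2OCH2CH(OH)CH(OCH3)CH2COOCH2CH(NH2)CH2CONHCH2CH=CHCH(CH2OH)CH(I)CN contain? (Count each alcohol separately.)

3

–COOH: carbonyl C bonded to –OH and C → carboxylic acid (the –OH is not a separate alcohol).
pendant –OC(=O)CH3: an acyloxy group → ester.
–OH on an sp³ carbon → alcohol (secondary).
para-disubstituted benzene ring → arene.
C–O–C with sp³ carbons on both sides and no adjacent C=O → ether.
–OH on an sp³ carbon → alcohol (secondary).
pendant –OCH3: C–O–C with sp³ C, no adjacent C=O → ether.
–C(=O)–O–C with C on the carbonyl side → ester.
–NH2 on an sp³ carbon with no adjacent C=O → amine.
–C(=O)–N– linkage → amide (the N is not an amine).
C=C double bond → alkene.
pendant –CH2OH on an sp³ backbone C → alcohol.
halogen on an sp³ carbon → alkyl halide.
–C≡N: carbon triple-bonded to nitrogen → nitrile.
Alcohol appears at: CH(OH), CH(OH), CH(CH2OH) → 3.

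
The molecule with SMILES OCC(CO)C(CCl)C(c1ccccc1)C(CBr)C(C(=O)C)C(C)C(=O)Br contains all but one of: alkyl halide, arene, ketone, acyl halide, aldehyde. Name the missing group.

aldehyde

ketone: present (CH(COCH3) — pendant –COCH3: carbonyl C bonded to two carbons → ketone).
acyl halide: present (COBr — –C(=O)Br: carbonyl C bonded to C and to a halogen → acyl halide (not alkyl halide)).
arene: present (CH(C6H5) — pendant –C6H5: benzene ring → arene).
alkyl halide: present (CH(CH2Cl) — pendant –CH2X: halogen on sp³ carbon → alkyl halide).
aldehyde: absent. In CH(COCH3), the carbonyl carbon is bonded to two carbons, so it is a ketone, not an aldehyde.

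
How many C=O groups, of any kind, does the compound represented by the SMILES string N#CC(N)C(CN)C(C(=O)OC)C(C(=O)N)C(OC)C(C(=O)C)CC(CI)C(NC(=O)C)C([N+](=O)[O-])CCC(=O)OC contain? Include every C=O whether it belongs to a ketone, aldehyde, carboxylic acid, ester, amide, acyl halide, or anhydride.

5

CH(COOCH3): ester, 1 C=O (running total 1).
CH(CONH2): amide, 1 C=O (running total 2).
CH(COCH3): ketone, 1 C=O (running total 3).
CH(NHCOCH3): amide, 1 C=O (running total 4).
COOCH3: ester, 1 C=O (running total 5).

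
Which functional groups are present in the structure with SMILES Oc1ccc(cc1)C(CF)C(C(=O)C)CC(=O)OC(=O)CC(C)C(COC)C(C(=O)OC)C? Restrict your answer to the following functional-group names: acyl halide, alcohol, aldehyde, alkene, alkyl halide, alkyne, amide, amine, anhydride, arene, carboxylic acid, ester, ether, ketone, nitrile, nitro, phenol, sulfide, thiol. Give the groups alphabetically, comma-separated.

Taking each segment in turn:
  HOC6H4: –OH attached directly to an aromatic ring → phenol (not alcohol); the ring itself is an arene.
  CH(CH2F): pendant –CH2X: halogen on sp³ carbon → alkyl halide.
  CH(COCH3): pendant –COCH3: carbonyl C bonded to two carbons → ketone.
  CH2CO-O-COCH2: two acyl groups sharing one oxygen, –C(=O)–O–C(=O)– → anhydride.
  CH(CH2OCH3): pendant –CH2OCH3: C–O–C linkage → ether.
  CH(COOCH3): pendant –COOCH3: carbonyl C bonded to C and –OCH3 → ester.

alkyl halide, anhydride, arene, ester, ether, ketone, phenol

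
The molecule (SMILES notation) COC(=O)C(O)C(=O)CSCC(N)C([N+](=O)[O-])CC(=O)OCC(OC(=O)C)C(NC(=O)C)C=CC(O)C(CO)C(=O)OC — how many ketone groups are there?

Taking each segment in turn:
  CH3OOC: CH3O–C(=O)–: carbonyl C bonded to C and to –OCH3 → ester (not ketone + ether).
  CH(OH): –OH on an sp³ carbon → alcohol (secondary).
  CO: –C(=O)– with carbon on both sides → ketone.
  CH2SCH2: C–S–C linkage → sulfide (thioether).
  CH(NH2): –NH2 on an sp³ carbon with no adjacent C=O → amine.
  CH(NO2): –NO2 on an sp³ carbon → nitro (the N=O is not a carbonyl).
  CH2COOCH2: –C(=O)–O–C with C on the carbonyl side → ester.
  CH(OCOCH3): pendant –OC(=O)CH3: an acyloxy group → ester.
  CH(NHCOCH3): pendant –NHC(=O)CH3: N bonded to a carbonyl → amide (not amine).
  CH=CH: C=C double bond → alkene.
  CH(OH): –OH on an sp³ carbon → alcohol (secondary).
  CH(CH2OH): pendant –CH2OH on an sp³ backbone C → alcohol.
  COOCH3: –C(=O)OCH3: carbonyl C bonded to C and to –OCH3 → ester (not ketone + ether).
Ketone appears at: CO → 1.

1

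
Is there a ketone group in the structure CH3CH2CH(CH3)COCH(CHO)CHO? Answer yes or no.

yes

Working along the chain:
  CO: –C(=O)– with carbon on both sides → ketone.
  CH(CHO): pendant –CHO: carbonyl C bonded to C and H → aldehyde.
  CHO: terminal –CHO: carbonyl C bonded to H and C → aldehyde.
The CO segment supplies the ketone: –C(=O)– with carbon on both sides → ketone.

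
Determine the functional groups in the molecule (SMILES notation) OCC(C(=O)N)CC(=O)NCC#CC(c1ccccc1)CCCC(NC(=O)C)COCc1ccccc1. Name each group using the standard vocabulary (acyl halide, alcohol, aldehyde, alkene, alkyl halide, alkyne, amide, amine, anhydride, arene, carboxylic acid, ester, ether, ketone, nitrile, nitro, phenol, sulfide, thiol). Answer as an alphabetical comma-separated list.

Taking each segment in turn:
  HOCH2: HO– on an sp³ carbon → alcohol.
  CH(CONH2): pendant –CONH2: carbonyl C bonded to C and N → amide.
  CH2CONHCH2: –C(=O)–N– linkage → amide (the N is not an amine).
  C≡C: C≡C triple bond → alkyne.
  CH(C6H5): pendant –C6H5: benzene ring → arene.
  CH(NHCOCH3): pendant –NHC(=O)CH3: N bonded to a carbonyl → amide (not amine).
  CH2OCH2: C–O–C with sp³ carbons on both sides and no adjacent C=O → ether.
  C6H5: –C6H5 phenyl ring → arene.

alcohol, alkyne, amide, arene, ether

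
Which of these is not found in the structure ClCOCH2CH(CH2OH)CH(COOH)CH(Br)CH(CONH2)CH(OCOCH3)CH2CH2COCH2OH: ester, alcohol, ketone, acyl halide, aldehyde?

ketone: present (CO — –C(=O)– with carbon on both sides → ketone).
alcohol: present (CH(CH2OH) — pendant –CH2OH on an sp³ backbone C → alcohol).
ester: present (CH(OCOCH3) — pendant –OC(=O)CH3: an acyloxy group → ester).
acyl halide: present (ClCO — –C(=O)Cl: carbonyl C bonded to C and to a halogen → acyl halide (not alkyl halide)).
aldehyde: absent. In CO, the carbonyl carbon is bonded to two carbons, so it is a ketone, not an aldehyde. In CH(COOH), the carbonyl carbon bears –OH, not –H, so it is a carboxylic acid.

aldehyde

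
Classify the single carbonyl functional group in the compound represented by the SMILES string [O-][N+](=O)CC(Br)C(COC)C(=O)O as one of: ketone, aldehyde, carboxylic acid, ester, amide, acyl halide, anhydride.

carboxylic acid

The carbonyl is in the COOH segment: –COOH: carbonyl C bonded to –OH and C → carboxylic acid (the –OH is not a separate alcohol).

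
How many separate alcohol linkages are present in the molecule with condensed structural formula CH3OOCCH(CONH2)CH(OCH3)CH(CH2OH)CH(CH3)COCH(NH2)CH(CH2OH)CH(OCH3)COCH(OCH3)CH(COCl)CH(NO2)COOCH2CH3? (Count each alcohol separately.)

2

Taking each segment in turn:
  CH3OOC: CH3O–C(=O)–: carbonyl C bonded to C and to –OCH3 → ester (not ketone + ether).
  CH(CONH2): pendant –CONH2: carbonyl C bonded to C and N → amide.
  CH(OCH3): pendant –OCH3: C–O–C with sp³ C, no adjacent C=O → ether.
  CH(CH2OH): pendant –CH2OH on an sp³ backbone C → alcohol.
  CO: –C(=O)– with carbon on both sides → ketone.
  CH(NH2): –NH2 on an sp³ carbon with no adjacent C=O → amine.
  CH(CH2OH): pendant –CH2OH on an sp³ backbone C → alcohol.
  CH(OCH3): pendant –OCH3: C–O–C with sp³ C, no adjacent C=O → ether.
  CO: –C(=O)– with carbon on both sides → ketone.
  CH(OCH3): pendant –OCH3: C–O–C with sp³ C, no adjacent C=O → ether.
  CH(COCl): pendant –C(=O)X: carbonyl C bonded to C and halogen → acyl halide.
  CH(NO2): –NO2 on an sp³ carbon → nitro (the N=O is not a carbonyl).
  COOCH2CH3: –C(=O)OCH2CH3: carbonyl C bonded to C and to –OEt → ester.
Alcohol appears at: CH(CH2OH), CH(CH2OH) → 2.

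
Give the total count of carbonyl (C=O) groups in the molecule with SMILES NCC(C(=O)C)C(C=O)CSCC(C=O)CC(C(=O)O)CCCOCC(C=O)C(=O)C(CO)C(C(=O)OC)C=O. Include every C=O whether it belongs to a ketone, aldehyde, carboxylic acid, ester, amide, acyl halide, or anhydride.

8

CH(COCH3): ketone, 1 C=O (running total 1).
CH(CHO): aldehyde, 1 C=O (running total 2).
CH(CHO): aldehyde, 1 C=O (running total 3).
CH(COOH): carboxylic acid, 1 C=O (running total 4).
CH(CHO): aldehyde, 1 C=O (running total 5).
CO: ketone, 1 C=O (running total 6).
CH(COOCH3): ester, 1 C=O (running total 7).
CHO: aldehyde, 1 C=O (running total 8).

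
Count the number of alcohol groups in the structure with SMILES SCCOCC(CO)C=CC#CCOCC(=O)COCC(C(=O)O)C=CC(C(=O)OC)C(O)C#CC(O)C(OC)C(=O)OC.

3

Reading the structure from left to right:
  HSCH2: –SH on an sp³ carbon → thiol.
  CH2OCH2: C–O–C with sp³ carbons on both sides and no adjacent C=O → ether.
  CH(CH2OH): pendant –CH2OH on an sp³ backbone C → alcohol.
  CH=CH: C=C double bond → alkene.
  C≡C: C≡C triple bond → alkyne.
  CH2OCH2: C–O–C with sp³ carbons on both sides and no adjacent C=O → ether.
  CO: –C(=O)– with carbon on both sides → ketone.
  CH2OCH2: C–O–C with sp³ carbons on both sides and no adjacent C=O → ether.
  CH(COOH): pendant –COOH: carbonyl C bonded to C and –OH → carboxylic acid.
  CH=CH: C=C double bond → alkene.
  CH(COOCH3): pendant –COOCH3: carbonyl C bonded to C and –OCH3 → ester.
  CH(OH): –OH on an sp³ carbon → alcohol (secondary).
  C≡C: C≡C triple bond → alkyne.
  CH(OH): –OH on an sp³ carbon → alcohol (secondary).
  CH(OCH3): pendant –OCH3: C–O–C with sp³ C, no adjacent C=O → ether.
  COOCH3: –C(=O)OCH3: carbonyl C bonded to C and to –OCH3 → ester (not ketone + ether).
Alcohol appears at: CH(CH2OH), CH(OH), CH(OH) → 3.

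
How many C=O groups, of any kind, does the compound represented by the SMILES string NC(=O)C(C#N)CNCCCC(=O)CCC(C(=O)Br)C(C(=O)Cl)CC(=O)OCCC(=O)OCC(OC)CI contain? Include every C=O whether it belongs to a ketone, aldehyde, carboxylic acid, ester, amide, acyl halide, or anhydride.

H2NCO: amide, 1 C=O (running total 1).
CO: ketone, 1 C=O (running total 2).
CH(COBr): acyl halide, 1 C=O (running total 3).
CH(COCl): acyl halide, 1 C=O (running total 4).
CH2COOCH2: ester, 1 C=O (running total 5).
CH2COOCH2: ester, 1 C=O (running total 6).

6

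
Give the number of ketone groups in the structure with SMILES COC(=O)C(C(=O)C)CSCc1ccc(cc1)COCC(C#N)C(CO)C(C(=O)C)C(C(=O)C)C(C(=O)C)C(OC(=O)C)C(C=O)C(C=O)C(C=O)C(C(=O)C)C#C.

CH3O–C(=O)–: carbonyl C bonded to C and to –OCH3 → ester (not ketone + ether).
pendant –COCH3: carbonyl C bonded to two carbons → ketone.
C–S–C linkage → sulfide (thioether).
para-disubstituted benzene ring → arene.
C–O–C with sp³ carbons on both sides and no adjacent C=O → ether.
pendant –C≡N: nitrile.
pendant –CH2OH on an sp³ backbone C → alcohol.
pendant –COCH3: carbonyl C bonded to two carbons → ketone.
pendant –COCH3: carbonyl C bonded to two carbons → ketone.
pendant –COCH3: carbonyl C bonded to two carbons → ketone.
pendant –OC(=O)CH3: an acyloxy group → ester.
pendant –CHO: carbonyl C bonded to C and H → aldehyde.
pendant –CHO: carbonyl C bonded to C and H → aldehyde.
pendant –CHO: carbonyl C bonded to C and H → aldehyde.
pendant –COCH3: carbonyl C bonded to two carbons → ketone.
C≡C triple bond → alkyne.
Ketone appears at: CH(COCH3), CH(COCH3), CH(COCH3), CH(COCH3), CH(COCH3) → 5.

5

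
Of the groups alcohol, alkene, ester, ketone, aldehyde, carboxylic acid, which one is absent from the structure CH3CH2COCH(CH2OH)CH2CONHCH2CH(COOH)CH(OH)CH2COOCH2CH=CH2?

aldehyde

alcohol: present (CH(CH2OH) — pendant –CH2OH on an sp³ backbone C → alcohol).
carboxylic acid: present (CH(COOH) — pendant –COOH: carbonyl C bonded to C and –OH → carboxylic acid).
ester: present (CH2COOCH2 — –C(=O)–O–C with C on the carbonyl side → ester).
alkene: present (CH=CH2 — C=C double bond → alkene).
ketone: present (CO — –C(=O)– with carbon on both sides → ketone).
aldehyde: absent. In CO, the carbonyl carbon is bonded to two carbons, so it is a ketone, not an aldehyde. In CH(COOH), the carbonyl carbon bears –OH, not –H, so it is a carboxylic acid.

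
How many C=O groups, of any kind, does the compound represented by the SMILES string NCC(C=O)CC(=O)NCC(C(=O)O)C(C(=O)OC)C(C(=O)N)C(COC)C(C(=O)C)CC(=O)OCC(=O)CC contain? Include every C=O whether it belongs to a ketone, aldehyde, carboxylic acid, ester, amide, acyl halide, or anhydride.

8

CH(CHO): aldehyde, 1 C=O (running total 1).
CH2CONHCH2: amide, 1 C=O (running total 2).
CH(COOH): carboxylic acid, 1 C=O (running total 3).
CH(COOCH3): ester, 1 C=O (running total 4).
CH(CONH2): amide, 1 C=O (running total 5).
CH(COCH3): ketone, 1 C=O (running total 6).
CH2COOCH2: ester, 1 C=O (running total 7).
CO: ketone, 1 C=O (running total 8).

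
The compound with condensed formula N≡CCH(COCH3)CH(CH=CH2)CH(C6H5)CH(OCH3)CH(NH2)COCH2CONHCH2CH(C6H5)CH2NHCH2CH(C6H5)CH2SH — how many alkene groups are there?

Reading the structure from left to right:
  N≡C: N≡C–: carbon triple-bonded to nitrogen → nitrile.
  CH(COCH3): pendant –COCH3: carbonyl C bonded to two carbons → ketone.
  CH(CH=CH2): pendant –CH=CH2: C=C double bond → alkene.
  CH(C6H5): pendant –C6H5: benzene ring → arene.
  CH(OCH3): pendant –OCH3: C–O–C with sp³ C, no adjacent C=O → ether.
  CH(NH2): –NH2 on an sp³ carbon with no adjacent C=O → amine.
  CO: –C(=O)– with carbon on both sides → ketone.
  CH2CONHCH2: –C(=O)–N– linkage → amide (the N is not an amine).
  CH(C6H5): pendant –C6H5: benzene ring → arene.
  CH2NHCH2: C–N–C with sp³ carbons and no adjacent C=O → amine (secondary).
  CH(C6H5): pendant –C6H5: benzene ring → arene.
  CH2SH: –SH on an sp³ carbon → thiol.
Alkene appears at: CH(CH=CH2) → 1.

1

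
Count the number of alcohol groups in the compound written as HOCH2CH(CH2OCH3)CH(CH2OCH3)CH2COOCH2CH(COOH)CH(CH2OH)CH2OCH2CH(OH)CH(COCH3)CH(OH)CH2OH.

HO– on an sp³ carbon → alcohol.
pendant –CH2OCH3: C–O–C linkage → ether.
pendant –CH2OCH3: C–O–C linkage → ether.
–C(=O)–O–C with C on the carbonyl side → ester.
pendant –COOH: carbonyl C bonded to C and –OH → carboxylic acid.
pendant –CH2OH on an sp³ backbone C → alcohol.
C–O–C with sp³ carbons on both sides and no adjacent C=O → ether.
–OH on an sp³ carbon → alcohol (secondary).
pendant –COCH3: carbonyl C bonded to two carbons → ketone.
–OH on an sp³ carbon → alcohol (secondary).
–OH on an sp³ carbon → alcohol.
Alcohol appears at: HOCH2, CH(CH2OH), CH(OH), CH(OH), CH2OH → 5.

5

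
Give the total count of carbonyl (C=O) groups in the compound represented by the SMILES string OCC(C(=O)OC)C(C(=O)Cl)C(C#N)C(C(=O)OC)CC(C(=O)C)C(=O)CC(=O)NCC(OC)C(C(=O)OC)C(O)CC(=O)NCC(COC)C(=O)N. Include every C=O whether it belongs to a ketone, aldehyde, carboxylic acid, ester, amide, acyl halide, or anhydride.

9

CH(COOCH3): ester, 1 C=O (running total 1).
CH(COCl): acyl halide, 1 C=O (running total 2).
CH(COOCH3): ester, 1 C=O (running total 3).
CH(COCH3): ketone, 1 C=O (running total 4).
CO: ketone, 1 C=O (running total 5).
CH2CONHCH2: amide, 1 C=O (running total 6).
CH(COOCH3): ester, 1 C=O (running total 7).
CH2CONHCH2: amide, 1 C=O (running total 8).
CONH2: amide, 1 C=O (running total 9).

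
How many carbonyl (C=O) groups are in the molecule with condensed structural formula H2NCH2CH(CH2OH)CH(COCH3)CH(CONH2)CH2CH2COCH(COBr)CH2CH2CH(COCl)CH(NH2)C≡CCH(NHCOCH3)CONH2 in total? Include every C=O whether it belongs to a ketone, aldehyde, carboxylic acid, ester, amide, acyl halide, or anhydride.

CH(COCH3): ketone, 1 C=O (running total 1).
CH(CONH2): amide, 1 C=O (running total 2).
CO: ketone, 1 C=O (running total 3).
CH(COBr): acyl halide, 1 C=O (running total 4).
CH(COCl): acyl halide, 1 C=O (running total 5).
CH(NHCOCH3): amide, 1 C=O (running total 6).
CONH2: amide, 1 C=O (running total 7).

7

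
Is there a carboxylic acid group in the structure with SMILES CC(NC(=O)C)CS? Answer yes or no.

no

Reading the structure from left to right:
  CH(NHCOCH3): pendant –NHC(=O)CH3: N bonded to a carbonyl → amide (not amine).
  CH2SH: –SH on an sp³ carbon → thiol.
In CH(NHCOCH3), the carbonyl is bonded to nitrogen, not to –OH; that is an amide.
The groups actually present are: amide, thiol.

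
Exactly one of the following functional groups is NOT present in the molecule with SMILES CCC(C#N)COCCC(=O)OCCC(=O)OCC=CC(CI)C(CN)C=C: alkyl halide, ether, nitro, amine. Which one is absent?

ether: present (CH2OCH2 — C–O–C with sp³ carbons on both sides and no adjacent C=O → ether).
amine: present (CH(CH2NH2) — pendant –CH2NH2: N on sp³ C, no adjacent C=O → amine).
alkyl halide: present (CH(CH2I) — pendant –CH2X: halogen on sp³ carbon → alkyl halide).
nitro: no segment matches this pattern.

nitro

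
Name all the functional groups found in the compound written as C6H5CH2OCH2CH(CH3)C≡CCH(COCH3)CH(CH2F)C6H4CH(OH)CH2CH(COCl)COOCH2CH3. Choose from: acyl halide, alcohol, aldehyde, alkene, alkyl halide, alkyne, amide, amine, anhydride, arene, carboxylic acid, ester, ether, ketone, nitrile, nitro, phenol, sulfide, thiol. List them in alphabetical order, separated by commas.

acyl halide, alcohol, alkyl halide, alkyne, arene, ester, ether, ketone

C6H5– phenyl ring → arene.
C–O–C with sp³ carbons on both sides and no adjacent C=O → ether.
C≡C triple bond → alkyne.
pendant –COCH3: carbonyl C bonded to two carbons → ketone.
pendant –CH2X: halogen on sp³ carbon → alkyl halide.
para-disubstituted benzene ring → arene.
–OH on an sp³ carbon → alcohol (secondary).
pendant –C(=O)X: carbonyl C bonded to C and halogen → acyl halide.
–C(=O)OCH2CH3: carbonyl C bonded to C and to –OEt → ester.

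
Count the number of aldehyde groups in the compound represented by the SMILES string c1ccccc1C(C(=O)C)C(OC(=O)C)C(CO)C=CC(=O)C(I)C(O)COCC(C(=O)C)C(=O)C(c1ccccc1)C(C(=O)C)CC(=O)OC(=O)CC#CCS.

Working along the chain:
  C6H5: C6H5– phenyl ring → arene.
  CH(COCH3): pendant –COCH3: carbonyl C bonded to two carbons → ketone.
  CH(OCOCH3): pendant –OC(=O)CH3: an acyloxy group → ester.
  CH(CH2OH): pendant –CH2OH on an sp³ backbone C → alcohol.
  CH=CH: C=C double bond → alkene.
  CO: –C(=O)– with carbon on both sides → ketone.
  CH(I): halogen on an sp³ carbon → alkyl halide.
  CH(OH): –OH on an sp³ carbon → alcohol (secondary).
  CH2OCH2: C–O–C with sp³ carbons on both sides and no adjacent C=O → ether.
  CH(COCH3): pendant –COCH3: carbonyl C bonded to two carbons → ketone.
  CO: –C(=O)– with carbon on both sides → ketone.
  CH(C6H5): pendant –C6H5: benzene ring → arene.
  CH(COCH3): pendant –COCH3: carbonyl C bonded to two carbons → ketone.
  CH2CO-O-COCH2: two acyl groups sharing one oxygen, –C(=O)–O–C(=O)– → anhydride.
  C≡C: C≡C triple bond → alkyne.
  CH2SH: –SH on an sp³ carbon → thiol.
No segment is a aldehyde: CH(COCH3) is ketone, not aldehyde; CH(OCOCH3) is ester, not aldehyde; CO is ketone, not aldehyde. → 0.

0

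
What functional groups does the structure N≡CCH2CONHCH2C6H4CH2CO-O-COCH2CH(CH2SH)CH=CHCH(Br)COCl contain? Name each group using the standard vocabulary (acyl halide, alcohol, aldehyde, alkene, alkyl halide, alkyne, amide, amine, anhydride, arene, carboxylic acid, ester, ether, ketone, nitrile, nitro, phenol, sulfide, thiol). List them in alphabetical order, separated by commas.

Working along the chain:
  N≡C: N≡C–: carbon triple-bonded to nitrogen → nitrile.
  CH2CONHCH2: –C(=O)–N– linkage → amide (the N is not an amine).
  C6H4: para-disubstituted benzene ring → arene.
  CH2CO-O-COCH2: two acyl groups sharing one oxygen, –C(=O)–O–C(=O)– → anhydride.
  CH(CH2SH): pendant –CH2SH → thiol.
  CH=CH: C=C double bond → alkene.
  CH(Br): halogen on an sp³ carbon → alkyl halide.
  COCl: –C(=O)Cl: carbonyl C bonded to C and to a halogen → acyl halide (not alkyl halide).

acyl halide, alkene, alkyl halide, amide, anhydride, arene, nitrile, thiol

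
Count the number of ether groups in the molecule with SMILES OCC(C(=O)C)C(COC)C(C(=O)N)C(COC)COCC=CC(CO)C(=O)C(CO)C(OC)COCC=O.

5

Working along the chain:
  HOCH2: HO– on an sp³ carbon → alcohol.
  CH(COCH3): pendant –COCH3: carbonyl C bonded to two carbons → ketone.
  CH(CH2OCH3): pendant –CH2OCH3: C–O–C linkage → ether.
  CH(CONH2): pendant –CONH2: carbonyl C bonded to C and N → amide.
  CH(CH2OCH3): pendant –CH2OCH3: C–O–C linkage → ether.
  CH2OCH2: C–O–C with sp³ carbons on both sides and no adjacent C=O → ether.
  CH=CH: C=C double bond → alkene.
  CH(CH2OH): pendant –CH2OH on an sp³ backbone C → alcohol.
  CO: –C(=O)– with carbon on both sides → ketone.
  CH(CH2OH): pendant –CH2OH on an sp³ backbone C → alcohol.
  CH(OCH3): pendant –OCH3: C–O–C with sp³ C, no adjacent C=O → ether.
  CH2OCH2: C–O–C with sp³ carbons on both sides and no adjacent C=O → ether.
  CHO: terminal –CHO: carbonyl C bonded to H and C → aldehyde.
Ether appears at: CH(CH2OCH3), CH(CH2OCH3), CH2OCH2, CH(OCH3), CH2OCH2 → 5.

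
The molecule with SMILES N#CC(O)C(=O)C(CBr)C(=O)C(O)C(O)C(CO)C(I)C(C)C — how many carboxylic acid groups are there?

0

Working along the chain:
  N≡C: N≡C–: carbon triple-bonded to nitrogen → nitrile.
  CH(OH): –OH on an sp³ carbon → alcohol (secondary).
  CO: –C(=O)– with carbon on both sides → ketone.
  CH(CH2Br): pendant –CH2X: halogen on sp³ carbon → alkyl halide.
  CO: –C(=O)– with carbon on both sides → ketone.
  CH(OH): –OH on an sp³ carbon → alcohol (secondary).
  CH(OH): –OH on an sp³ carbon → alcohol (secondary).
  CH(CH2OH): pendant –CH2OH on an sp³ backbone C → alcohol.
  CH(I): halogen on an sp³ carbon → alkyl halide.
No segment is a carboxylic acid: CH(OH) is alcohol, not carboxylic acid; CH(OH) is alcohol, not carboxylic acid; CH(OH) is alcohol, not carboxylic acid. → 0.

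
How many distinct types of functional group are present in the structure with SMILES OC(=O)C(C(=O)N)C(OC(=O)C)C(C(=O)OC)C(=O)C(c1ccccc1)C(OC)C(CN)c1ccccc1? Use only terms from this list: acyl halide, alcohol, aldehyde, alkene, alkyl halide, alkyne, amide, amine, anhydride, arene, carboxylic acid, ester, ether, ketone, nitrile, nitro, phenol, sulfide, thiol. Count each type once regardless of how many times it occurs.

Working along the chain:
  HOOC: –COOH: carbonyl C bonded to –OH and C → carboxylic acid (the –OH is not a separate alcohol).
  CH(CONH2): pendant –CONH2: carbonyl C bonded to C and N → amide.
  CH(OCOCH3): pendant –OC(=O)CH3: an acyloxy group → ester.
  CH(COOCH3): pendant –COOCH3: carbonyl C bonded to C and –OCH3 → ester.
  CO: –C(=O)– with carbon on both sides → ketone.
  CH(C6H5): pendant –C6H5: benzene ring → arene.
  CH(OCH3): pendant –OCH3: C–O–C with sp³ C, no adjacent C=O → ether.
  CH(CH2NH2): pendant –CH2NH2: N on sp³ C, no adjacent C=O → amine.
  C6H5: –C6H5 phenyl ring → arene.
Distinct types present: amide, amine, arene, carboxylic acid, ester, ether, ketone.

7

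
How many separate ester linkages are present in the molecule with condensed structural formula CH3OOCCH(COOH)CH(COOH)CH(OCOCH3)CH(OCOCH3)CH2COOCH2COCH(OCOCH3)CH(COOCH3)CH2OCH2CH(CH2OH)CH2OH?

CH3O–C(=O)–: carbonyl C bonded to C and to –OCH3 → ester (not ketone + ether).
pendant –COOH: carbonyl C bonded to C and –OH → carboxylic acid.
pendant –COOH: carbonyl C bonded to C and –OH → carboxylic acid.
pendant –OC(=O)CH3: an acyloxy group → ester.
pendant –OC(=O)CH3: an acyloxy group → ester.
–C(=O)–O–C with C on the carbonyl side → ester.
–C(=O)– with carbon on both sides → ketone.
pendant –OC(=O)CH3: an acyloxy group → ester.
pendant –COOCH3: carbonyl C bonded to C and –OCH3 → ester.
C–O–C with sp³ carbons on both sides and no adjacent C=O → ether.
pendant –CH2OH on an sp³ backbone C → alcohol.
–OH on an sp³ carbon → alcohol.
Ester appears at: CH3OOC, CH(OCOCH3), CH(OCOCH3), CH2COOCH2, CH(OCOCH3), CH(COOCH3) → 6.

6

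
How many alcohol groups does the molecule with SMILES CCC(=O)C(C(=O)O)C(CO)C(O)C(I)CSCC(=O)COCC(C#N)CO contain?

Reading the structure from left to right:
  CO: –C(=O)– with carbon on both sides → ketone.
  CH(COOH): pendant –COOH: carbonyl C bonded to C and –OH → carboxylic acid.
  CH(CH2OH): pendant –CH2OH on an sp³ backbone C → alcohol.
  CH(OH): –OH on an sp³ carbon → alcohol (secondary).
  CH(I): halogen on an sp³ carbon → alkyl halide.
  CH2SCH2: C–S–C linkage → sulfide (thioether).
  CO: –C(=O)– with carbon on both sides → ketone.
  CH2OCH2: C–O–C with sp³ carbons on both sides and no adjacent C=O → ether.
  CH(CN): pendant –C≡N: nitrile.
  CH2OH: –OH on an sp³ carbon → alcohol.
Alcohol appears at: CH(CH2OH), CH(OH), CH2OH → 3.

3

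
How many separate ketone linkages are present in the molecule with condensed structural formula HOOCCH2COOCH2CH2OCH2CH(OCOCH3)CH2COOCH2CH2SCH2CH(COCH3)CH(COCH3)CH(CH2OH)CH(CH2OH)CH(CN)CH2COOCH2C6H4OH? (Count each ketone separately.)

–COOH: carbonyl C bonded to –OH and C → carboxylic acid (the –OH is not a separate alcohol).
–C(=O)–O–C with C on the carbonyl side → ester.
C–O–C with sp³ carbons on both sides and no adjacent C=O → ether.
pendant –OC(=O)CH3: an acyloxy group → ester.
–C(=O)–O–C with C on the carbonyl side → ester.
C–S–C linkage → sulfide (thioether).
pendant –COCH3: carbonyl C bonded to two carbons → ketone.
pendant –COCH3: carbonyl C bonded to two carbons → ketone.
pendant –CH2OH on an sp³ backbone C → alcohol.
pendant –CH2OH on an sp³ backbone C → alcohol.
pendant –C≡N: nitrile.
–C(=O)–O–C with C on the carbonyl side → ester.
–OH attached directly to an aromatic ring → phenol (not alcohol); the ring itself is an arene.
Ketone appears at: CH(COCH3), CH(COCH3) → 2.

2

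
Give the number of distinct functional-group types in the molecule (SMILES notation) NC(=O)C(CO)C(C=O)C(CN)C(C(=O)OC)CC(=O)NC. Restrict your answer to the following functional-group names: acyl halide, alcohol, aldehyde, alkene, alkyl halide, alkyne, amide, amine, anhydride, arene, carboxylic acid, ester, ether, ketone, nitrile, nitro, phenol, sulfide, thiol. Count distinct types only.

5

–C(=O)NH2: carbonyl C bonded to C and to N → amide (the N is not a separate amine).
pendant –CH2OH on an sp³ backbone C → alcohol.
pendant –CHO: carbonyl C bonded to C and H → aldehyde.
pendant –CH2NH2: N on sp³ C, no adjacent C=O → amine.
pendant –COOCH3: carbonyl C bonded to C and –OCH3 → ester.
–C(=O)NHCH3: carbonyl C bonded to C and to N → amide (the N is not an amine).
Distinct types present: alcohol, aldehyde, amide, amine, ester.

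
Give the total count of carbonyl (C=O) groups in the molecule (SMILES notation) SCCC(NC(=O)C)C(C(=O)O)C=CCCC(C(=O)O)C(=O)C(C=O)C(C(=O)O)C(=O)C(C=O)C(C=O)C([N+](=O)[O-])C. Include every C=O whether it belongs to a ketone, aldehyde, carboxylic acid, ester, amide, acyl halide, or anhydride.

CH(NHCOCH3): amide, 1 C=O (running total 1).
CH(COOH): carboxylic acid, 1 C=O (running total 2).
CH(COOH): carboxylic acid, 1 C=O (running total 3).
CO: ketone, 1 C=O (running total 4).
CH(CHO): aldehyde, 1 C=O (running total 5).
CH(COOH): carboxylic acid, 1 C=O (running total 6).
CO: ketone, 1 C=O (running total 7).
CH(CHO): aldehyde, 1 C=O (running total 8).
CH(CHO): aldehyde, 1 C=O (running total 9).

9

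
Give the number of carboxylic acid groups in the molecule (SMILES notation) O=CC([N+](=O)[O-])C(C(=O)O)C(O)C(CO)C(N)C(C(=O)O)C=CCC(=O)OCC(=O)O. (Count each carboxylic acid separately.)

3

Taking each segment in turn:
  OHC: terminal –CHO: carbonyl C bonded to H and C → aldehyde.
  CH(NO2): –NO2 on an sp³ carbon → nitro (the N=O is not a carbonyl).
  CH(COOH): pendant –COOH: carbonyl C bonded to C and –OH → carboxylic acid.
  CH(OH): –OH on an sp³ carbon → alcohol (secondary).
  CH(CH2OH): pendant –CH2OH on an sp³ backbone C → alcohol.
  CH(NH2): –NH2 on an sp³ carbon with no adjacent C=O → amine.
  CH(COOH): pendant –COOH: carbonyl C bonded to C and –OH → carboxylic acid.
  CH=CH: C=C double bond → alkene.
  CH2COOCH2: –C(=O)–O–C with C on the carbonyl side → ester.
  COOH: –COOH: carbonyl C bonded to –OH and C → carboxylic acid (the –OH is not a separate alcohol).
Carboxylic acid appears at: CH(COOH), CH(COOH), COOH → 3.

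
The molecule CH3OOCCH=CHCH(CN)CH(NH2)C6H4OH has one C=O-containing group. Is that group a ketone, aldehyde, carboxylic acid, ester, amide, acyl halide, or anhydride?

The carbonyl is in the CH3OOC segment: CH3O–C(=O)–: carbonyl C bonded to C and to –OCH3 → ester (not ketone + ether).

ester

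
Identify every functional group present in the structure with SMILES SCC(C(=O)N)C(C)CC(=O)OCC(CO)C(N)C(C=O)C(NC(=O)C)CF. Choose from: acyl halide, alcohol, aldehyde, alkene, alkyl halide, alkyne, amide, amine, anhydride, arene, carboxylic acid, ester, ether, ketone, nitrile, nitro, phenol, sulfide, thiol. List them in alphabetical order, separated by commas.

Reading the structure from left to right:
  HSCH2: –SH on an sp³ carbon → thiol.
  CH(CONH2): pendant –CONH2: carbonyl C bonded to C and N → amide.
  CH2COOCH2: –C(=O)–O–C with C on the carbonyl side → ester.
  CH(CH2OH): pendant –CH2OH on an sp³ backbone C → alcohol.
  CH(NH2): –NH2 on an sp³ carbon with no adjacent C=O → amine.
  CH(CHO): pendant –CHO: carbonyl C bonded to C and H → aldehyde.
  CH(NHCOCH3): pendant –NHC(=O)CH3: N bonded to a carbonyl → amide (not amine).
  CH2F: halogen on an sp³ carbon → alkyl halide.

alcohol, aldehyde, alkyl halide, amide, amine, ester, thiol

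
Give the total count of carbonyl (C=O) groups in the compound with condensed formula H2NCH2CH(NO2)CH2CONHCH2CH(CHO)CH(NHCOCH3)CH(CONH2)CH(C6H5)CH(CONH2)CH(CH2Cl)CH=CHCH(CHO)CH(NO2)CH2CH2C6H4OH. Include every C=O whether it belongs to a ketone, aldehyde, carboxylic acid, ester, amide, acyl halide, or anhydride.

6

CH2CONHCH2: amide, 1 C=O (running total 1).
CH(CHO): aldehyde, 1 C=O (running total 2).
CH(NHCOCH3): amide, 1 C=O (running total 3).
CH(CONH2): amide, 1 C=O (running total 4).
CH(CONH2): amide, 1 C=O (running total 5).
CH(CHO): aldehyde, 1 C=O (running total 6).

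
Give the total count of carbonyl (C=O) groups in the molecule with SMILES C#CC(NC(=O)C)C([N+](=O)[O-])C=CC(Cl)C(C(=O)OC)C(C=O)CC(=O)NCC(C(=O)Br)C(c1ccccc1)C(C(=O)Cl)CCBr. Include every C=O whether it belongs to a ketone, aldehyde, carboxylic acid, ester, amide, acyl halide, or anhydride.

CH(NHCOCH3): amide, 1 C=O (running total 1).
CH(COOCH3): ester, 1 C=O (running total 2).
CH(CHO): aldehyde, 1 C=O (running total 3).
CH2CONHCH2: amide, 1 C=O (running total 4).
CH(COBr): acyl halide, 1 C=O (running total 5).
CH(COCl): acyl halide, 1 C=O (running total 6).

6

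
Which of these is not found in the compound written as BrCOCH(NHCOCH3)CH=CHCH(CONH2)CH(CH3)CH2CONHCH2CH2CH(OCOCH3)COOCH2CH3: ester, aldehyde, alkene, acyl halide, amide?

amide: present (CH(NHCOCH3) — pendant –NHC(=O)CH3: N bonded to a carbonyl → amide (not amine)).
alkene: present (CH=CH — C=C double bond → alkene).
ester: present (CH(OCOCH3) — pendant –OC(=O)CH3: an acyloxy group → ester).
acyl halide: present (BrCO — –C(=O)Br: carbonyl C bonded to C and to a halogen → acyl halide (not alkyl halide)).
aldehyde: no segment matches this pattern.

aldehyde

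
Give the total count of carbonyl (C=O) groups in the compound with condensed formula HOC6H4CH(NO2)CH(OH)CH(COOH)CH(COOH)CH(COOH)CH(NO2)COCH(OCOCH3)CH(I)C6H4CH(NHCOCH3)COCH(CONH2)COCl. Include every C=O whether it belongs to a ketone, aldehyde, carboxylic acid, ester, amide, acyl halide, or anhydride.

CH(COOH): carboxylic acid, 1 C=O (running total 1).
CH(COOH): carboxylic acid, 1 C=O (running total 2).
CH(COOH): carboxylic acid, 1 C=O (running total 3).
CO: ketone, 1 C=O (running total 4).
CH(OCOCH3): ester, 1 C=O (running total 5).
CH(NHCOCH3): amide, 1 C=O (running total 6).
CO: ketone, 1 C=O (running total 7).
CH(CONH2): amide, 1 C=O (running total 8).
COCl: acyl halide, 1 C=O (running total 9).

9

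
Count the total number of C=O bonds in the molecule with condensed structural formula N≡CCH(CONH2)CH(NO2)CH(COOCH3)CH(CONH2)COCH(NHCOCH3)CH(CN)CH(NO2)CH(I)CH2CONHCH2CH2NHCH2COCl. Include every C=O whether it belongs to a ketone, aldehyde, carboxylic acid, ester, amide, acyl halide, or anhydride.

CH(CONH2): amide, 1 C=O (running total 1).
CH(COOCH3): ester, 1 C=O (running total 2).
CH(CONH2): amide, 1 C=O (running total 3).
CO: ketone, 1 C=O (running total 4).
CH(NHCOCH3): amide, 1 C=O (running total 5).
CH2CONHCH2: amide, 1 C=O (running total 6).
COCl: acyl halide, 1 C=O (running total 7).

7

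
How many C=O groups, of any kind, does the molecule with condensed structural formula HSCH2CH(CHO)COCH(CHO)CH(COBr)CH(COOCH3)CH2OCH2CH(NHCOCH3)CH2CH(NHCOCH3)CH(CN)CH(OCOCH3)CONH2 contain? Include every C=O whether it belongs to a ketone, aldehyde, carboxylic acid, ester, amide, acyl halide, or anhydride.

9

CH(CHO): aldehyde, 1 C=O (running total 1).
CO: ketone, 1 C=O (running total 2).
CH(CHO): aldehyde, 1 C=O (running total 3).
CH(COBr): acyl halide, 1 C=O (running total 4).
CH(COOCH3): ester, 1 C=O (running total 5).
CH(NHCOCH3): amide, 1 C=O (running total 6).
CH(NHCOCH3): amide, 1 C=O (running total 7).
CH(OCOCH3): ester, 1 C=O (running total 8).
CONH2: amide, 1 C=O (running total 9).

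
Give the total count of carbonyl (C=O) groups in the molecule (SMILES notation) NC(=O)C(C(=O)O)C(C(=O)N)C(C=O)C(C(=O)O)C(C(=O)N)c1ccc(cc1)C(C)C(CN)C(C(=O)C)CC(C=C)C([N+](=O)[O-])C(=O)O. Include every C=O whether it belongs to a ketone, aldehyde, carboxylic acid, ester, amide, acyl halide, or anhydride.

8

H2NCO: amide, 1 C=O (running total 1).
CH(COOH): carboxylic acid, 1 C=O (running total 2).
CH(CONH2): amide, 1 C=O (running total 3).
CH(CHO): aldehyde, 1 C=O (running total 4).
CH(COOH): carboxylic acid, 1 C=O (running total 5).
CH(CONH2): amide, 1 C=O (running total 6).
CH(COCH3): ketone, 1 C=O (running total 7).
COOH: carboxylic acid, 1 C=O (running total 8).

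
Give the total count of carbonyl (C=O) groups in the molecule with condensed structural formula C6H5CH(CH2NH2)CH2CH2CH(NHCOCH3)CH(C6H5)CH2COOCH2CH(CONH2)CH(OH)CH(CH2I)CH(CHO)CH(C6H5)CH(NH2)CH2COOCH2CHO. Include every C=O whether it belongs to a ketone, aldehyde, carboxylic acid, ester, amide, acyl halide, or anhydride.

6

CH(NHCOCH3): amide, 1 C=O (running total 1).
CH2COOCH2: ester, 1 C=O (running total 2).
CH(CONH2): amide, 1 C=O (running total 3).
CH(CHO): aldehyde, 1 C=O (running total 4).
CH2COOCH2: ester, 1 C=O (running total 5).
CHO: aldehyde, 1 C=O (running total 6).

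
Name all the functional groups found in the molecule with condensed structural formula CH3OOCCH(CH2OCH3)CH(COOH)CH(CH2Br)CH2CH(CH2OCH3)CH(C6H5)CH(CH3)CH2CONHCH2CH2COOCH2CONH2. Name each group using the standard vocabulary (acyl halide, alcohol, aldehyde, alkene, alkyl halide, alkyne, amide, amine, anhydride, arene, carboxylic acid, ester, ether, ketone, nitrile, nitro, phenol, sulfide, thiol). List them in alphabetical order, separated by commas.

alkyl halide, amide, arene, carboxylic acid, ester, ether

CH3O–C(=O)–: carbonyl C bonded to C and to –OCH3 → ester (not ketone + ether).
pendant –CH2OCH3: C–O–C linkage → ether.
pendant –COOH: carbonyl C bonded to C and –OH → carboxylic acid.
pendant –CH2X: halogen on sp³ carbon → alkyl halide.
pendant –CH2OCH3: C–O–C linkage → ether.
pendant –C6H5: benzene ring → arene.
–C(=O)–N– linkage → amide (the N is not an amine).
–C(=O)–O–C with C on the carbonyl side → ester.
–C(=O)NH2: carbonyl C bonded to C and to N → amide (the N is not a separate amine).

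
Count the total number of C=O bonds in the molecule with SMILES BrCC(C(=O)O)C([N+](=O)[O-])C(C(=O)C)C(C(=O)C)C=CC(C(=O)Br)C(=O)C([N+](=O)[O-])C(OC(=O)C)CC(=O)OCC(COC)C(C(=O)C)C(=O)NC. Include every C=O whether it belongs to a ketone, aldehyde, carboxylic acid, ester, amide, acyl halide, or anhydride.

CH(COOH): carboxylic acid, 1 C=O (running total 1).
CH(COCH3): ketone, 1 C=O (running total 2).
CH(COCH3): ketone, 1 C=O (running total 3).
CH(COBr): acyl halide, 1 C=O (running total 4).
CO: ketone, 1 C=O (running total 5).
CH(OCOCH3): ester, 1 C=O (running total 6).
CH2COOCH2: ester, 1 C=O (running total 7).
CH(COCH3): ketone, 1 C=O (running total 8).
CONHCH3: amide, 1 C=O (running total 9).

9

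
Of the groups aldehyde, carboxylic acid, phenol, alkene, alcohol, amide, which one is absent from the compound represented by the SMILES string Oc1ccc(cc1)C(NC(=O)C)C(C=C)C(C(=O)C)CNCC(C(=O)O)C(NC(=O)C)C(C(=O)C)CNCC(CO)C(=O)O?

aldehyde

carboxylic acid: present (CH(COOH) — pendant –COOH: carbonyl C bonded to C and –OH → carboxylic acid).
phenol: present (HOC6H4 — –OH attached directly to an aromatic ring → phenol (not alcohol); the ring itself is an arene).
alkene: present (CH(CH=CH2) — pendant –CH=CH2: C=C double bond → alkene).
amide: present (CH(NHCOCH3) — pendant –NHC(=O)CH3: N bonded to a carbonyl → amide (not amine)).
alcohol: present (CH(CH2OH) — pendant –CH2OH on an sp³ backbone C → alcohol).
aldehyde: absent. In CH(COCH3), the carbonyl carbon is bonded to two carbons, so it is a ketone, not an aldehyde. In each of CH(COOH) and COOH, the carbonyl carbon bears –OH, not –H, so it is a carboxylic acid.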